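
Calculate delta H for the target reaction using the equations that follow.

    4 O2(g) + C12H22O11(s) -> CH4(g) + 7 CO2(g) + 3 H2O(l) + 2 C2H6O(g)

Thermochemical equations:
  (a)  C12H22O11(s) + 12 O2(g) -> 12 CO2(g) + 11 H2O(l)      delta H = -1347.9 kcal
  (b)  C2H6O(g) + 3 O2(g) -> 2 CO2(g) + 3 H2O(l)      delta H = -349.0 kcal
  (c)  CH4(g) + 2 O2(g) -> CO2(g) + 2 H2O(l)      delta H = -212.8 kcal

(a) as written (C12H22O11(s) already on the reactant side): -1347.9 kcal
(b) reversed and × 2 (reverse to put C2H6O(g) on the product side; ×2 to match 2 C2H6O(g) in the target): (-2)·(-349.0) = +698.0 kcal
(c) reversed (CH4(g) must end up as a product): +212.8 kcal
By Hess's law, delta H = (-1347.9) + (+698.0) + (+212.8) = -437.1 kcal

delta H = -437.1 kcal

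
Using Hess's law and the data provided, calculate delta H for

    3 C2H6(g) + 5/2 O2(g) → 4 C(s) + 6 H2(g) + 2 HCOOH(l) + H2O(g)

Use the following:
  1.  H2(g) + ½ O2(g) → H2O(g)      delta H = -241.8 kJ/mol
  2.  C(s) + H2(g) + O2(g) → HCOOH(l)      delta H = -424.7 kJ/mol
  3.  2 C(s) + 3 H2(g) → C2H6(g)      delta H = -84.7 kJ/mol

eq. 1 as written (H2O(g) already on the product side): -241.8 kJ/mol
eq. 2 × 2 (scale by 2 for the 2 HCOOH(l)): (2)·(-424.7) = -849.4 kJ/mol
eq. 3 reversed and × 3 (reverse to put C2H6(g) on the reactant side; scale by 3 for the 3 C2H6(g)): (-3)·(-84.7) = +254.1 kJ/mol
Since enthalpy is a state function, delta H = (1)·(-241.8) + (2)·(-424.7) + (-3)·(-84.7) = -837.1 kJ/mol

delta H = -837.1 kJ/mol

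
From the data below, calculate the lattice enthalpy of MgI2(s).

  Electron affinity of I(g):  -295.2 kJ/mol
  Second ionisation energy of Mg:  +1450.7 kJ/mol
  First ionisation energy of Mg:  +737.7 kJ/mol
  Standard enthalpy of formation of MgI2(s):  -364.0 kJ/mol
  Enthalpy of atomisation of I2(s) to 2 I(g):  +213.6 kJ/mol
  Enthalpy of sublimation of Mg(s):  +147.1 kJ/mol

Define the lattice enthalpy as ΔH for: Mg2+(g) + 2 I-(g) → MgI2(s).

ΔHf° = 1·ΔHsub + 1·(ΣIE) + 1·D(I2) + 2·EA + U
-364.0 = 1·(+147.1) + 1·(+2188.4) + 1·(+213.6) + 2·(-295.2) + U
U = -364.0 − (+1958.7) = -2322.7 kJ/mol

U = -2322.7 kJ/mol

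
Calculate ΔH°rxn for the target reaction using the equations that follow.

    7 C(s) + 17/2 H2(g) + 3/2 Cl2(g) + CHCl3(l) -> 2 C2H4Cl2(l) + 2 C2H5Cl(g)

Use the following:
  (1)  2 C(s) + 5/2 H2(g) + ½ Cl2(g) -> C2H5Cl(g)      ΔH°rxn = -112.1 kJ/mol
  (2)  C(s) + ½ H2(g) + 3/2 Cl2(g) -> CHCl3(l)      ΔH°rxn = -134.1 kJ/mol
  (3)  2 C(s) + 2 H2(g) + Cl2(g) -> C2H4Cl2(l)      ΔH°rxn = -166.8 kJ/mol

ΔH°rxn = -423.7 kJ/mol

(1) × 2: (2)·(-112.1) = -224.2 kJ/mol
(2) reversed: +134.1 kJ/mol
(3) × 2: (2)·(-166.8) = -333.6 kJ/mol
ΔH°rxn = (-224.2) + (+134.1) + (-333.6) = -423.7 kJ/mol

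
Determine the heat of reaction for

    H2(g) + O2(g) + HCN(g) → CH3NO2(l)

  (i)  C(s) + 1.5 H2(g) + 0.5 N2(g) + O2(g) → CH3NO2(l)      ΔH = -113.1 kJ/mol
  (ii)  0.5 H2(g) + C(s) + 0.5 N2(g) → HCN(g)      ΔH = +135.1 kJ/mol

(i) as written: -113.1 kJ/mol
(ii) reversed: -135.1 kJ/mol
Since enthalpy is a state function, ΔH = (-113.1) + (-135.1) = -248.2 kJ/mol

ΔH = -248.2 kJ/mol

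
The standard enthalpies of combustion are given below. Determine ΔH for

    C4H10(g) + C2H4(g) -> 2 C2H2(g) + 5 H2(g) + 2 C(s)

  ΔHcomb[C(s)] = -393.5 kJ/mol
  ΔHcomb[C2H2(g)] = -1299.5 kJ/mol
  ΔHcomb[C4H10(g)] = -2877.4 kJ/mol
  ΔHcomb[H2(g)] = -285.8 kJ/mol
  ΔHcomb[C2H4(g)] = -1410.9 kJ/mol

Using ΔH = Σ nΔHc°(reactants) − Σ nΔHc°(products):
= [1·(-2877.4) + 1·(-1410.9)] − [2·(-1299.5) + 5·(-285.8) + 2·(-393.5)]
= 526.7 kJ/mol

ΔH = 526.7 kJ/mol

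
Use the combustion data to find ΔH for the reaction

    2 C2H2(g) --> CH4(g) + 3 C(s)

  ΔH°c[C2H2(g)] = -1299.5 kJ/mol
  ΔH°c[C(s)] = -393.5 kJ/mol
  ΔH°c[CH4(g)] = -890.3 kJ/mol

ΔH = -528.2 kJ/mol

Using ΔH = Σ nΔHc°(reactants) − Σ nΔHc°(products):
= [2·(-1299.5)] − [1·(-890.3) + 3·(-393.5)]
= -528.2 kJ/mol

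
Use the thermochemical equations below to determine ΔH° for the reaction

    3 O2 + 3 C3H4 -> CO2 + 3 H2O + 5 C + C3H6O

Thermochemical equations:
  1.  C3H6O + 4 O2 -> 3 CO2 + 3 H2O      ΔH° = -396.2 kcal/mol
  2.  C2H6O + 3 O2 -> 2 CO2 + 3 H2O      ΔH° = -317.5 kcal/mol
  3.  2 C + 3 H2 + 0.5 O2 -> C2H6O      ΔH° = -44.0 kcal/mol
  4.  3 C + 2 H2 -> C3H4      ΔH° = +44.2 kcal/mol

eq. 1 reversed (reverse to put C3H6O on the product side): +396.2 kcal/mol
eq. 2 × 2: (2)·(-317.5) = -635.0 kcal/mol
eq. 3 × 2: (2)·(-44.0) = -88.0 kcal/mol
eq. 4 reversed and × 3 (reverse to put C3H4 on the reactant side; ×3 to match 3 C3H4 in the target): (-3)·(+44.2) = -132.6 kcal/mol
Since enthalpy is a state function, ΔH° = (-1)·(-396.2) + (2)·(-317.5) + (2)·(-44.0) + (-3)·(+44.2) = -459.4 kcal/mol

ΔH° = -459.4 kcal/mol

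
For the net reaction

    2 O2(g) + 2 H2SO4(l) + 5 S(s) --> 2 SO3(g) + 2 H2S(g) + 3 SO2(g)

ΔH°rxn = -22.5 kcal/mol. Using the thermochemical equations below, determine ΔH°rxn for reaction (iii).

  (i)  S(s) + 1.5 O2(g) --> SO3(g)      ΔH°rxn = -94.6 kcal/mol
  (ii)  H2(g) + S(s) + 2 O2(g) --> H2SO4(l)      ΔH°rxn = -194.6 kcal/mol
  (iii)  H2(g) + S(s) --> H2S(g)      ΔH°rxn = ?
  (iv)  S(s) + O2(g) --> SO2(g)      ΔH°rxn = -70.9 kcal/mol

ΔH°rxn = -4.9 kcal/mol

(i) × 2: (2)·(-94.6) = -189.2 kcal/mol
(ii) reversed and × 2: (-2)·(-194.6) = +389.2 kcal/mol
(iii) × 2: contributes 2·x
(iv) × 3: (3)·(-70.9) = -212.7 kcal/mol
-22.5 = (-189.2) + (+389.2) + (-212.7) + 2·x
x = (-22.5 − (-12.7)) / (2) = -4.9 kcal/mol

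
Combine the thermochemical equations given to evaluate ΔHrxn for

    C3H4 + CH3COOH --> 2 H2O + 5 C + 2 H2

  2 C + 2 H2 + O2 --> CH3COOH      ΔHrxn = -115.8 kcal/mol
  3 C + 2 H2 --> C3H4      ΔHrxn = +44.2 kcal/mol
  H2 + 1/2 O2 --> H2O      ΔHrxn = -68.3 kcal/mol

ΔHrxn = -65.0 kcal/mol

equation 1 reversed (reverse to put CH3COOH on the reactant side): +115.8 kcal/mol
equation 2 reversed (C3H4 must end up as a reactant): -44.2 kcal/mol
equation 3 × 2 (×2 to match 2 H2O in the target): (2)·(-68.3) = -136.6 kcal/mol
Summing the manipulated equations, ΔHrxn = (+115.8) + (-44.2) + (-136.6) = -65.0 kcal/mol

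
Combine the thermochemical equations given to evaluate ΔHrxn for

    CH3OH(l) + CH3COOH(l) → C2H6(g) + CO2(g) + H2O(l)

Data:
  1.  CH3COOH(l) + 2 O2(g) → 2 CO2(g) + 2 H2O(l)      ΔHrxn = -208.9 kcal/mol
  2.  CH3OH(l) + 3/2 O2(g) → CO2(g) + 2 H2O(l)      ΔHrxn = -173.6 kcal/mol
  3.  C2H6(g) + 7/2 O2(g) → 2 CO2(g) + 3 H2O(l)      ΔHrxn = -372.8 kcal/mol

eq. 1 as written: -208.9 kcal/mol
eq. 2 as written: -173.6 kcal/mol
eq. 3 reversed: +372.8 kcal/mol
Summing the manipulated equations, ΔHrxn = (-208.9) + (-173.6) + (+372.8) = -9.7 kcal/mol

ΔHrxn = -9.7 kcal/mol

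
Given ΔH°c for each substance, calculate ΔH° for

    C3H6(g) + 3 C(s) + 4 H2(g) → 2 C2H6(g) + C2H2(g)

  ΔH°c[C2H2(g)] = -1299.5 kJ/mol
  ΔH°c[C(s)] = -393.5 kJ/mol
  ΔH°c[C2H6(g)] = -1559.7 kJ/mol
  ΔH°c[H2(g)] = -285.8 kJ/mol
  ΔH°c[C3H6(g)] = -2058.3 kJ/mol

ΔH° = 36.9 kJ/mol

With combustion enthalpies, reactants minus products:
= [1·(-2058.3) + 3·(-393.5) + 4·(-285.8)] − [2·(-1559.7) + 1·(-1299.5)]
= 36.9 kJ/mol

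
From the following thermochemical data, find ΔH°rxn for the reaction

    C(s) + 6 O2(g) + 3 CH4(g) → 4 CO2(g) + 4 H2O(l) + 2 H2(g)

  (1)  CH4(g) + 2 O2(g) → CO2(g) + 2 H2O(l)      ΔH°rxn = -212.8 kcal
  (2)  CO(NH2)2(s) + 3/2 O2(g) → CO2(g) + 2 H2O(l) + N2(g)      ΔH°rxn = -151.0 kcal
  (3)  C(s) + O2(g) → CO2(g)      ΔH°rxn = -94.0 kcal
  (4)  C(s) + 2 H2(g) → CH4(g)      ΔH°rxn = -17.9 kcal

ΔH°rxn = -595.7 kcal

(1) × 2: (2)·(-212.8) = -425.6 kcal
(2): not needed.
(3) × 2: (2)·(-94.0) = -188.0 kcal
(4) reversed: +17.9 kcal
ΔH°rxn = (-425.6) + (-188.0) + (+17.9) = -595.7 kcal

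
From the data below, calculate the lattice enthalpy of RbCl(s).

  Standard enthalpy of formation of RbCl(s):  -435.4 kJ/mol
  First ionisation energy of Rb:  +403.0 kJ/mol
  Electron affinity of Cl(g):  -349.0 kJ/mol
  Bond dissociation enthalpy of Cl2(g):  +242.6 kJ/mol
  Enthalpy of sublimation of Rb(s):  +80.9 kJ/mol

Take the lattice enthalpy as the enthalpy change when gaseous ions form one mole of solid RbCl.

ΔHf° = 1·ΔHsub + 1·(ΣIE) + 1/2·D(Cl2) + 1·EA + U
-435.4 = 1·(+80.9) + 1·(+403.0) + 1/2·(+242.6) + 1·(-349.0) + U
U = -435.4 − (+256.2) = -691.6 kJ/mol

U = -691.6 kJ/mol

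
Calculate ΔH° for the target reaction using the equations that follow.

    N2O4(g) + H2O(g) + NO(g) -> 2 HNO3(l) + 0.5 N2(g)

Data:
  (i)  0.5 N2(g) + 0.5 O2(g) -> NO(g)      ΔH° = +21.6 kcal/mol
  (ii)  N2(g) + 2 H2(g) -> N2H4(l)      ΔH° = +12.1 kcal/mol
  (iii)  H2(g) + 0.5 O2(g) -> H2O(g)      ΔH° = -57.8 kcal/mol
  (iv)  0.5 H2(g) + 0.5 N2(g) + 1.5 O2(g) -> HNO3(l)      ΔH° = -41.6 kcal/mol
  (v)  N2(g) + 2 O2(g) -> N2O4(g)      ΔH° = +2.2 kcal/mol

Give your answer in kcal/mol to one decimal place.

(i) reversed: -21.6 kcal/mol
(ii): not needed.
(iii) reversed: +57.8 kcal/mol
(iv) × 2: (2)·(-41.6) = -83.2 kcal/mol
(v) reversed: -2.2 kcal/mol
ΔH° = (-1)·(+21.6) + (-1)·(-57.8) + (2)·(-41.6) + (-1)·(+2.2) = -49.2 kcal/mol

ΔH° = -49.2 kcal/mol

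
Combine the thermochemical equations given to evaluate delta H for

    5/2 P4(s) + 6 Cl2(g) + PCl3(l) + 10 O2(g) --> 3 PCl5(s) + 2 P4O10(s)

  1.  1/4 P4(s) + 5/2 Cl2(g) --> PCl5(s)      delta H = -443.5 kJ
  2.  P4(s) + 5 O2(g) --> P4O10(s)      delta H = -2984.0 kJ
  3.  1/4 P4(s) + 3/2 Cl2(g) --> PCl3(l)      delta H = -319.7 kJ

delta H = -6978.8 kJ

eq. 1 × 3 (scale by 3 for the 3 PCl5(s)): (3)·(-443.5) = -1330.5 kJ
eq. 2 × 2 (scale by 2 for the 2 P4O10(s)): (2)·(-2984.0) = -5968.0 kJ
eq. 3 reversed (reverse to put PCl3(l) on the reactant side): +319.7 kJ
delta H = (3)·(-443.5) + (2)·(-2984.0) + (-1)·(-319.7) = -6978.8 kJ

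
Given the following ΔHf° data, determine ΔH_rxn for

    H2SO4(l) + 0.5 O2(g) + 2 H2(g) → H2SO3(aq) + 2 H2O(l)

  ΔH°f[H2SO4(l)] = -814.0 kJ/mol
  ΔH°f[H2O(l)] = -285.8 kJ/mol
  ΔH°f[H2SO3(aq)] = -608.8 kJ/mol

Products: 1·(-608.8) + 2·(-285.8) = -1180.4
Reactants: 1·(-814.0) + 1/2·(+0.0) + 2·(+0.0) = -814.0
ΔH_rxn = (-1180.4) − (-814.0) = -366.4 kJ/mol

ΔH_rxn = -366.4 kJ/mol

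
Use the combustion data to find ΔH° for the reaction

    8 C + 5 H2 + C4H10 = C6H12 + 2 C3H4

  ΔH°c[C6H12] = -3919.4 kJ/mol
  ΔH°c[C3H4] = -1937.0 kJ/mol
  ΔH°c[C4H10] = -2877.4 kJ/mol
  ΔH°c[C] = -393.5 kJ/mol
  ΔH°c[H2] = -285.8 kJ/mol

With combustion enthalpies, reactants minus products:
= [8·(-393.5) + 5·(-285.8) + 1·(-2877.4)] − [1·(-3919.4) + 2·(-1937.0)]
= 339.0 kJ/mol

ΔH° = 339.0 kJ/mol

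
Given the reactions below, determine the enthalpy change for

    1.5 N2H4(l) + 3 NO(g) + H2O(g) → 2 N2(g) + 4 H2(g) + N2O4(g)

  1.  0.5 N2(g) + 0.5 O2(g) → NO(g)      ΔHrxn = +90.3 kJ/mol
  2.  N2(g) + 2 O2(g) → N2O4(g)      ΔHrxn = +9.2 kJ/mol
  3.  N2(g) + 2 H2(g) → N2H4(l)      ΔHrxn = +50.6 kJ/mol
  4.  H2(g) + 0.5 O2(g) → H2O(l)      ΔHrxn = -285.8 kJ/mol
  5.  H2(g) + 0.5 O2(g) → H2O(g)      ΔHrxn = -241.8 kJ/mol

ΔHrxn = -95.8 kJ/mol

eq. 1 reversed and × 3 (NO(g) must end up as a reactant; ×3 to match 3 NO(g) in the target): (-3)·(+90.3) = -270.9 kJ/mol
eq. 2 as written (N2O4(g) already on the product side): +9.2 kJ/mol
eq. 3 reversed and × 3/2 (reverse to put N2H4(l) on the reactant side; ×3/2 to match 3/2 N2H4(l) in the target): (-3/2)·(+50.6) = -75.9 kJ/mol
eq. 4: not needed (H2O(l) appears nowhere else).
eq. 5 reversed (reverse to put H2O(g) on the reactant side): +241.8 kJ/mol
ΔHrxn = (-270.9) + (+9.2) + (-75.9) + (+241.8) = -95.8 kJ/mol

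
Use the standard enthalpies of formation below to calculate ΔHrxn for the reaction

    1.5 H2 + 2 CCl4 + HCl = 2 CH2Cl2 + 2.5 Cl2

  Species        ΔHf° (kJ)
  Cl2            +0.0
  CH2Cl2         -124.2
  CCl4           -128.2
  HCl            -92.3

ΔH°rxn = Σ nΔHf°(products) − Σ nΔHf°(reactants).
Products: 2·(-124.2) + 5/2·(+0.0) = -248.4
Reactants: 3/2·(+0.0) + 2·(-128.2) + 1·(-92.3) = -348.7
ΔHrxn = (-248.4) − (-348.7) = 100.3 kJ

ΔHrxn = 100.3 kJ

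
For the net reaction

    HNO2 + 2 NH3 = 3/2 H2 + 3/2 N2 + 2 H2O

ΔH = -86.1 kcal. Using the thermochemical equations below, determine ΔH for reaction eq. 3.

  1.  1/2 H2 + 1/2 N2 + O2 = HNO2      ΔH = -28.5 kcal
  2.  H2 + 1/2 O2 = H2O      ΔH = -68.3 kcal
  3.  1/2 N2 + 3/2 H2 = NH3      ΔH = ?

eq. 1 reversed (HNO2 must end up as a reactant): +28.5 kcal
eq. 2 × 2 (scale by 2 for the 2 H2O): (2)·(-68.3) = -136.6 kcal
eq. 3 reversed and × 2 (reverse to put NH3 on the reactant side; ×2 to match 2 NH3 in the target): contributes −2·x
-86.1 = (+28.5) + (-136.6) − 2·x
x = (-86.1 − (-108.1)) / (-2) = -11.0 kcal

ΔH = -11.0 kcal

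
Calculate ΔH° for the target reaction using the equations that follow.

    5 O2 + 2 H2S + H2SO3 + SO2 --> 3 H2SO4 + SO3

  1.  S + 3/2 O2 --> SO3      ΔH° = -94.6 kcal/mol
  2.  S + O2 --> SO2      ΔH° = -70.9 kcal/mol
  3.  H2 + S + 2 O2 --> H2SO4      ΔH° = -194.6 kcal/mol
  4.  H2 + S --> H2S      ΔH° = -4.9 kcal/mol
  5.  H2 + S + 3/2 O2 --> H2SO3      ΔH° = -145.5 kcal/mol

eq. 1 as written: -94.6 kcal/mol
eq. 2 reversed: +70.9 kcal/mol
eq. 3 × 3: (3)·(-194.6) = -583.8 kcal/mol
eq. 4 reversed and × 2: (-2)·(-4.9) = +9.8 kcal/mol
eq. 5 reversed: +145.5 kcal/mol
Since enthalpy is a state function, ΔH° = (1)·(-94.6) + (-1)·(-70.9) + (3)·(-194.6) + (-2)·(-4.9) + (-1)·(-145.5) = -452.2 kcal/mol

ΔH° = -452.2 kcal/mol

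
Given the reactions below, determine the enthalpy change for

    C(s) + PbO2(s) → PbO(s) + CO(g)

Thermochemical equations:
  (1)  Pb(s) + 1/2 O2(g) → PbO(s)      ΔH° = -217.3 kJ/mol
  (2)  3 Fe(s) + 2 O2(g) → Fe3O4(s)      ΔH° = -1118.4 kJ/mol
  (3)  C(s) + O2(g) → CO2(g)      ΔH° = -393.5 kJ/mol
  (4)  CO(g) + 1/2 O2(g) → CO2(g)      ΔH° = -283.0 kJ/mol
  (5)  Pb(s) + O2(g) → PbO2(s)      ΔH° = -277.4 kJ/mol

(1) as written (PbO(s) already on the product side): -217.3 kJ/mol
(2): not needed (Fe3O4(s) appears nowhere else).
(3) as written (C(s) already on the reactant side): -393.5 kJ/mol
(4) reversed (reverse to put CO(g) on the product side): +283.0 kJ/mol
(5) reversed (PbO2(s) must end up as a reactant): +277.4 kJ/mol
ΔH° = (-217.3) + (-393.5) + (+283.0) + (+277.4) = -50.4 kJ/mol

ΔH° = -50.4 kJ/mol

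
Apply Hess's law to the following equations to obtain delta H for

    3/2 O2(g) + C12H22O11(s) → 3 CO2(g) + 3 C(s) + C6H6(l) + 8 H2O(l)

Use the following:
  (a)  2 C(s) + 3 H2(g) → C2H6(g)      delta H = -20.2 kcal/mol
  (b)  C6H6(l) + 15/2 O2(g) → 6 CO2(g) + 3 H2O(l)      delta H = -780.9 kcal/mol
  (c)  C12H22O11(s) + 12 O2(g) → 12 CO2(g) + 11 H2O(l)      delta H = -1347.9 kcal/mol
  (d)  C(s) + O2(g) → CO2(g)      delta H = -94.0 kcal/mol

(a): not needed.
(b) reversed: +780.9 kcal/mol
(c) as written: -1347.9 kcal/mol
(d) reversed and × 3: (-3)·(-94.0) = +282.0 kcal/mol
delta H = (+780.9) + (-1347.9) + (+282.0) = -285.0 kcal/mol

delta H = -285.0 kcal/mol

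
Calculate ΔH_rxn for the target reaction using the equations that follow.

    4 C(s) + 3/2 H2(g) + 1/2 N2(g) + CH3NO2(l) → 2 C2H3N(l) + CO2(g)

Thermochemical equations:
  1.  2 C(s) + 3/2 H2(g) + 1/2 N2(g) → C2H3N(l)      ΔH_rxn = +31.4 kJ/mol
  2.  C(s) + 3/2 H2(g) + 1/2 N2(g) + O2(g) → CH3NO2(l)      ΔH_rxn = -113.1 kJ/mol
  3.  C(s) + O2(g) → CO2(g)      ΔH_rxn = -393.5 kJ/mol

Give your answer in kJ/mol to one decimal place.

ΔH_rxn = -217.6 kJ/mol

eq. 1 × 2: (2)·(+31.4) = +62.8 kJ/mol
eq. 2 reversed: +113.1 kJ/mol
eq. 3 as written: -393.5 kJ/mol
Since enthalpy is a state function, ΔH_rxn = (+62.8) + (+113.1) + (-393.5) = -217.6 kJ/mol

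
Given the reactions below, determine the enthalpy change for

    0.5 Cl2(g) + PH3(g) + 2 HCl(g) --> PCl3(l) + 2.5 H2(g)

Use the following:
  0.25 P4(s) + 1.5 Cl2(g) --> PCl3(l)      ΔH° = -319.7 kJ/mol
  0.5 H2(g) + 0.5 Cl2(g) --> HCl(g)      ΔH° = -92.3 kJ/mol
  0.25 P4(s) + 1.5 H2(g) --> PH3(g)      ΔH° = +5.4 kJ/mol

ΔH° = -140.5 kJ/mol

equation 1 as written (PCl3(l) already on the product side): -319.7 kJ/mol
equation 2 reversed and × 2 (HCl(g) must end up as a reactant; scale by 2 for the 2 HCl(g)): (-2)·(-92.3) = +184.6 kJ/mol
equation 3 reversed (PH3(g) must end up as a reactant): -5.4 kJ/mol
ΔH° = (1)·(-319.7) + (-2)·(-92.3) + (-1)·(+5.4) = -140.5 kJ/mol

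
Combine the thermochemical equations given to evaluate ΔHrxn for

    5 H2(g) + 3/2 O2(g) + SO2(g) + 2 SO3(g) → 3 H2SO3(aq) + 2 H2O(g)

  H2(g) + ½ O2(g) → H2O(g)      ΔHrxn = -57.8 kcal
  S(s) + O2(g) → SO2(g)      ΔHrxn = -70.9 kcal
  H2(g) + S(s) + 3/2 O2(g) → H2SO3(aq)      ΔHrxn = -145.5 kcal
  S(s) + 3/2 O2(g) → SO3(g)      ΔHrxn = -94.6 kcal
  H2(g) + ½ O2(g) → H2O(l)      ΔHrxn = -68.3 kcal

ΔHrxn = -292.0 kcal

equation 1 × 2 (×2 to match 2 H2O(g) in the target): (2)·(-57.8) = -115.6 kcal
equation 2 reversed (SO2(g) must end up as a reactant): +70.9 kcal
equation 3 × 3 (scale by 3 for the 3 H2SO3(aq)): (3)·(-145.5) = -436.5 kcal
equation 4 reversed and × 2 (SO3(g) must end up as a reactant; scale by 2 for the 2 SO3(g)): (-2)·(-94.6) = +189.2 kcal
equation 5: not needed (H2O(l) appears nowhere else).
By Hess's law, ΔHrxn = (2)·(-57.8) + (-1)·(-70.9) + (3)·(-145.5) + (-2)·(-94.6) = -292.0 kcal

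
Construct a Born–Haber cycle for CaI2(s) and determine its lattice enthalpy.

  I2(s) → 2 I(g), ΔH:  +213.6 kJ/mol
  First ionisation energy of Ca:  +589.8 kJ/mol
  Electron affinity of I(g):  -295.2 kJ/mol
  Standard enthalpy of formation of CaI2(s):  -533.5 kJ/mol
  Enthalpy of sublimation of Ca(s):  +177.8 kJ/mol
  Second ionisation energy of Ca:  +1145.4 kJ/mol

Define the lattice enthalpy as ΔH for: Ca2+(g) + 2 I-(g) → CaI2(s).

ΔHf° = 1·ΔHsub + 1·(ΣIE) + 1·D(I2) + 2·EA + U
-533.5 = 1·(+177.8) + 1·(+1735.2) + 1·(+213.6) + 2·(-295.2) + U
U = -533.5 − (+1536.2) = -2069.7 kJ/mol

U = -2069.7 kJ/mol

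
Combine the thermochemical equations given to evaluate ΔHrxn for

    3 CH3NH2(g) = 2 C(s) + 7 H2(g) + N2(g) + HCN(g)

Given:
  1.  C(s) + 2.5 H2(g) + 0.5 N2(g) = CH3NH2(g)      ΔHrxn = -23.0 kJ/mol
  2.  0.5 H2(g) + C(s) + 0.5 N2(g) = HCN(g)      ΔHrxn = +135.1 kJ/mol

eq. 1 reversed and × 3: (-3)·(-23.0) = +69.0 kJ/mol
eq. 2 as written: +135.1 kJ/mol
ΔHrxn = (+69.0) + (+135.1) = 204.1 kJ/mol

ΔHrxn = 204.1 kJ/mol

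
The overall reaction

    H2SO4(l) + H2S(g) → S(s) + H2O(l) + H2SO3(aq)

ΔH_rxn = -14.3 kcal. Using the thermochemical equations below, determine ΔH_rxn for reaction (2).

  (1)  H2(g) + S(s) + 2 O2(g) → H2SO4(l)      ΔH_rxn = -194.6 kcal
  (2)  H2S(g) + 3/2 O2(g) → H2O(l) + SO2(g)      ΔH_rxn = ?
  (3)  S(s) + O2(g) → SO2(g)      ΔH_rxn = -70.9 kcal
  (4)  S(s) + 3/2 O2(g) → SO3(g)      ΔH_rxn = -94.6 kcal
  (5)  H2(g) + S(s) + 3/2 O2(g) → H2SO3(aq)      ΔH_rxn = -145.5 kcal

ΔH_rxn = -134.3 kcal

(1) reversed: +194.6 kcal
(2) as written: contributes x
(3) reversed: +70.9 kcal
(4): not needed.
(5) as written: -145.5 kcal
-14.3 = (+194.6) + (+70.9) + (-145.5) + x
x = (-14.3 − (+120.0)) / (1) = -134.3 kcal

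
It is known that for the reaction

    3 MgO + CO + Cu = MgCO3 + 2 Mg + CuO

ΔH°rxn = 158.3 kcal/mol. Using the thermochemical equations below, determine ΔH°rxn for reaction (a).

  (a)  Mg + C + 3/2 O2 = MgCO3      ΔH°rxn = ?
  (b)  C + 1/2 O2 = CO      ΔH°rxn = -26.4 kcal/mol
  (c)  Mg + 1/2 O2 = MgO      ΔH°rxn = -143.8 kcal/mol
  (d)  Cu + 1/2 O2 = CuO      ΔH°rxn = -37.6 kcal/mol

ΔH°rxn = -261.9 kcal/mol

(a) as written (MgCO3 already on the product side): contributes x
(b) reversed (reverse to put CO on the reactant side): +26.4 kcal/mol
(c) reversed and × 3 (reverse to put MgO on the reactant side; scale by 3 for the 3 MgO): (-3)·(-143.8) = +431.4 kcal/mol
(d) as written (CuO already on the product side): -37.6 kcal/mol
+158.3 = (+26.4) + (+431.4) + (-37.6) + x
x = (+158.3 − (+420.2)) / (1) = -261.9 kcal/mol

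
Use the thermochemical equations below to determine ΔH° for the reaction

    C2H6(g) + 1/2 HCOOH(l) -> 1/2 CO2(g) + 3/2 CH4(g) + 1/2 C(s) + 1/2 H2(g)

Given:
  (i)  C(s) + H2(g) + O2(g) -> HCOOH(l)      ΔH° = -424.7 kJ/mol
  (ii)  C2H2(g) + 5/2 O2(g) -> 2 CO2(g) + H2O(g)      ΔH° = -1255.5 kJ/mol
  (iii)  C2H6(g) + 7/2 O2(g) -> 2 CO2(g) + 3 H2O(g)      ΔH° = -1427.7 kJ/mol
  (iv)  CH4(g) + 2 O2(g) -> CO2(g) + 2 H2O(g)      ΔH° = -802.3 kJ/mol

(i) reversed and × 1/2: (-1/2)·(-424.7) = +212.35 kJ/mol
(ii): not needed.
(iii) as written: -1427.7 kJ/mol
(iv) reversed and × 3/2: (-3/2)·(-802.3) = +1203.45 kJ/mol
ΔH° = (-1/2)·(-424.7) + (1)·(-1427.7) + (-3/2)·(-802.3) = -11.9 kJ/mol

ΔH° = -11.9 kJ/mol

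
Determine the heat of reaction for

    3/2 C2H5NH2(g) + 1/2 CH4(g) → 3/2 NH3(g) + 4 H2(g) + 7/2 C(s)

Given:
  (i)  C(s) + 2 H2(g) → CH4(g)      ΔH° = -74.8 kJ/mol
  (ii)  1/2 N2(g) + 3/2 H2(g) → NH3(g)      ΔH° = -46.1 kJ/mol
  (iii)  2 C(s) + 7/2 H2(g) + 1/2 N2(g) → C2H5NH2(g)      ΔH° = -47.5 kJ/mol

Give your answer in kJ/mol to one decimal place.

ΔH° = 39.5 kJ/mol

(i) reversed and × 1/2 (CH4(g) must end up as a reactant; scale by 1/2 for the 1/2 CH4(g)): (-1/2)·(-74.8) = +37.4 kJ/mol
(ii) × 3/2 (scale by 3/2 for the 3/2 NH3(g)): (3/2)·(-46.1) = -69.15 kJ/mol
(iii) reversed and × 3/2 (reverse to put C2H5NH2(g) on the reactant side; ×3/2 to match 3/2 C2H5NH2(g) in the target): (-3/2)·(-47.5) = +71.25 kJ/mol
Combining the equations, ΔH° = (-1/2)·(-74.8) + (3/2)·(-46.1) + (-3/2)·(-47.5) = 39.5 kJ/mol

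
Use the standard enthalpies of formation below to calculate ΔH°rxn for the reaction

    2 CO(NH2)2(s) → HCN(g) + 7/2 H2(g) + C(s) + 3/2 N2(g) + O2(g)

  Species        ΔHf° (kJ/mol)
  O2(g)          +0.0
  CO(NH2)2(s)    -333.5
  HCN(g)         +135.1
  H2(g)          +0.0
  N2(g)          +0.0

Products: 1·(+135.1) + 7/2·(+0.0) + 1·(+0.0) + 3/2·(+0.0) + 1·(+0.0) = +135.1
Reactants: 2·(-333.5) = -667.0
ΔH°rxn = (+135.1) − (-667.0) = 802.1 kJ/mol

ΔH°rxn = 802.1 kJ/mol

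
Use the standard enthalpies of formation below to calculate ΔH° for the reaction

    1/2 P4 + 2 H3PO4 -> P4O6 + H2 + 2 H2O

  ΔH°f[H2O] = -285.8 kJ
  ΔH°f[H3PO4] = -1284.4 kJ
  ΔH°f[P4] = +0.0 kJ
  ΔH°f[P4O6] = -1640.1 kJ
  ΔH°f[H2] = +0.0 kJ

Products: 1·(-1640.1) + 1·(+0.0) + 2·(-285.8) = -2211.7
Reactants: 1/2·(+0.0) + 2·(-1284.4) = -2568.8
ΔH° = (-2211.7) − (-2568.8) = 357.1 kJ

ΔH° = 357.1 kJ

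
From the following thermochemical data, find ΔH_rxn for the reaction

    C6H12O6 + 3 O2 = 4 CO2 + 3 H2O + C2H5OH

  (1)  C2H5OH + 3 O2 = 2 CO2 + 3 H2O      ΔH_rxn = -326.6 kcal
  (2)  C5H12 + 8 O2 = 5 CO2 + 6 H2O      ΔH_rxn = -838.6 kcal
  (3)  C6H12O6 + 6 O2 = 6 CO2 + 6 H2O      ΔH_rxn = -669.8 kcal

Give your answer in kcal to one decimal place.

(1) reversed: +326.6 kcal
(2): not needed.
(3) as written: -669.8 kcal
Summing the manipulated equations, ΔH_rxn = (+326.6) + (-669.8) = -343.2 kcal

ΔH_rxn = -343.2 kcal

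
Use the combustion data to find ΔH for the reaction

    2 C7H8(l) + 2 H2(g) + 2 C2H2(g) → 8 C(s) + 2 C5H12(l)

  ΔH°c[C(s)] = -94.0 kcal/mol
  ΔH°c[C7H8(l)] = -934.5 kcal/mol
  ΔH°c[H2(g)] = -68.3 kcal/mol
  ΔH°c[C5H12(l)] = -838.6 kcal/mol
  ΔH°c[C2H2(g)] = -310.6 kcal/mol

ΔH = -197.6 kcal/mol

With combustion enthalpies, reactants minus products:
= [2·(-934.5) + 2·(-68.3) + 2·(-310.6)] − [8·(-94.0) + 2·(-838.6)]
= -197.6 kcal/mol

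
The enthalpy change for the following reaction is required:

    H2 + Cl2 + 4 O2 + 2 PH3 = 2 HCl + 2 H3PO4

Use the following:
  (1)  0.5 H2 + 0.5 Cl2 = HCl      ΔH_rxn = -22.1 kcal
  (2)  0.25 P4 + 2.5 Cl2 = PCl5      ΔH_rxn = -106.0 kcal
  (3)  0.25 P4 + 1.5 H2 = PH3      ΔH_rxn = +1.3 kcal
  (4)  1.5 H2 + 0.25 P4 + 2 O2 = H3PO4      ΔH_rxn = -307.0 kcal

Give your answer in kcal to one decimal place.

ΔH_rxn = -660.8 kcal

(1) × 2 (×2 to match 2 HCl in the target): (2)·(-22.1) = -44.2 kcal
(2): not needed (PCl5 appears nowhere else).
(3) reversed and × 2 (reverse to put PH3 on the reactant side; ×2 to match 2 PH3 in the target): (-2)·(+1.3) = -2.6 kcal
(4) × 2 (scale by 2 for the 2 H3PO4): (2)·(-307.0) = -614.0 kcal
ΔH_rxn = (2)·(-22.1) + (-2)·(+1.3) + (2)·(-307.0) = -660.8 kcal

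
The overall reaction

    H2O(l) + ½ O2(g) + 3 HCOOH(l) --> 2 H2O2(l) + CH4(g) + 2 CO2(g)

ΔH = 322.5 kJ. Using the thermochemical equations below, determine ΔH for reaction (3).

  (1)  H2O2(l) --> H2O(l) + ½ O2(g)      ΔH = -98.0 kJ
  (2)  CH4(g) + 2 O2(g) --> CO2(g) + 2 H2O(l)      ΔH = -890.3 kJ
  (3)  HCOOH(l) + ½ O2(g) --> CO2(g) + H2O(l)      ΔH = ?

(1) reversed and × 2: (-2)·(-98.0) = +196.0 kJ
(2) reversed: +890.3 kJ
(3) × 3: contributes 3·x
+322.5 = (+196.0) + (+890.3) + 3·x
x = (+322.5 − (+1086.3)) / (3) = -254.6 kJ

ΔH = -254.6 kJ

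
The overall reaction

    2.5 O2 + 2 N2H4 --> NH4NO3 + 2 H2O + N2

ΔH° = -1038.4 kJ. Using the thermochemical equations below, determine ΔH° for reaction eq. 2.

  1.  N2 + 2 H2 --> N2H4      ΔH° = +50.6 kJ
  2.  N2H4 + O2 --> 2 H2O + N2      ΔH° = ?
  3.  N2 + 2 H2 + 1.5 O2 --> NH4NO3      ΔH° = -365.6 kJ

eq. 1 reversed: -50.6 kJ
eq. 2 as written: contributes x
eq. 3 as written: -365.6 kJ
-1038.4 = (-50.6) + (-365.6) + x
x = (-1038.4 − (-416.2)) / (1) = -622.2 kJ

ΔH° = -622.2 kJ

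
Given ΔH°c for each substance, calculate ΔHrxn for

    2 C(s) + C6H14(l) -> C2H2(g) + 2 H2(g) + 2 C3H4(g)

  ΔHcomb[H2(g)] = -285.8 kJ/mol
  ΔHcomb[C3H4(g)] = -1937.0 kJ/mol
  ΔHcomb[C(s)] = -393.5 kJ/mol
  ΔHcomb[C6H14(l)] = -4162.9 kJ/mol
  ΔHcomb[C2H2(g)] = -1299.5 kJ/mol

ΔHrxn = 795.2 kJ/mol

With combustion enthalpies, reactants minus products:
= [2·(-393.5) + 1·(-4162.9)] − [1·(-1299.5) + 2·(-285.8) + 2·(-1937.0)]
= 795.2 kJ/mol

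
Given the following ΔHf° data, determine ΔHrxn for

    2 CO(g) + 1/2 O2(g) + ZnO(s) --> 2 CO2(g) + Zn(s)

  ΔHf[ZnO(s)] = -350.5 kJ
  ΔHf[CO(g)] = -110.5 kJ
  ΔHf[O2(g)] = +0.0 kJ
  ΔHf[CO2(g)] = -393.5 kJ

ΔHrxn = -215.5 kJ

ΔH°rxn = Σ nΔHf°(products) − Σ nΔHf°(reactants).
Products: 2·(-393.5) + 1·(+0.0) = -787.0
Reactants: 2·(-110.5) + 1/2·(+0.0) + 1·(-350.5) = -571.5
ΔHrxn = (-787.0) − (-571.5) = -215.5 kJ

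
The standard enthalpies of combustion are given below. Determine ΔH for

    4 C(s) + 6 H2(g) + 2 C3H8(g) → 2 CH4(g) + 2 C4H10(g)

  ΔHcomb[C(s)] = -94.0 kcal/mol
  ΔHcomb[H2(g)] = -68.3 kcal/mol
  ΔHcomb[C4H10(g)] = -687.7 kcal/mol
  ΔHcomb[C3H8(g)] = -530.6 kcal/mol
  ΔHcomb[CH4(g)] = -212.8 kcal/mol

With combustion enthalpies, reactants minus products:
= [4·(-94.0) + 6·(-68.3) + 2·(-530.6)] − [2·(-212.8) + 2·(-687.7)]
= -46.0 kcal/mol

ΔH = -46.0 kcal/mol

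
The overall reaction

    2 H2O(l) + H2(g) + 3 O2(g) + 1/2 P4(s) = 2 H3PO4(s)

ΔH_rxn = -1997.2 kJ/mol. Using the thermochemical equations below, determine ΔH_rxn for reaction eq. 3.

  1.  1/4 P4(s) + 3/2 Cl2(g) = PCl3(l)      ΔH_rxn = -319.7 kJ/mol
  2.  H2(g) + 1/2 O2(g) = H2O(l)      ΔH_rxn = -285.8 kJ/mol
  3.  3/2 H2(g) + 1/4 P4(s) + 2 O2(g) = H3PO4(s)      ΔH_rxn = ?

ΔH_rxn = -1284.4 kJ/mol

eq. 1: not needed.
eq. 2 reversed and × 2: (-2)·(-285.8) = +571.6 kJ/mol
eq. 3 × 2: contributes 2·x
-1997.2 = (+571.6) + 2·x
x = (-1997.2 − (+571.6)) / (2) = -1284.4 kJ/mol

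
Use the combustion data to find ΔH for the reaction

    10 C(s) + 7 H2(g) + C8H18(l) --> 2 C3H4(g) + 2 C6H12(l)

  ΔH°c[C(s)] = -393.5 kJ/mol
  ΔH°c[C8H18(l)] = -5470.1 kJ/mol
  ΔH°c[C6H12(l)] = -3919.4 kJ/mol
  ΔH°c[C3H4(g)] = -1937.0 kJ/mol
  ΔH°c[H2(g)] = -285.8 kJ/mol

ΔH = 307.1 kJ/mol

Using ΔH = Σ nΔHc°(reactants) − Σ nΔHc°(products):
= [10·(-393.5) + 7·(-285.8) + 1·(-5470.1)] − [2·(-1937.0) + 2·(-3919.4)]
= 307.1 kJ/mol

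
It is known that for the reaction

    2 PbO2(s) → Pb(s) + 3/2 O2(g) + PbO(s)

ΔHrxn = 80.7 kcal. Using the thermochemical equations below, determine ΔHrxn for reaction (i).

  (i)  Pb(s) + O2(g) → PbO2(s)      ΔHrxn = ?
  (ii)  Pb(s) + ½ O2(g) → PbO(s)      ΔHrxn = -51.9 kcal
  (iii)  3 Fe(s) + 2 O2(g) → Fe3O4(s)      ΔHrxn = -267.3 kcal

ΔHrxn = -66.3 kcal

(i) reversed and × 2 (reverse to put PbO2(s) on the reactant side; scale by 2 for the 2 PbO2(s)): contributes −2·x
(ii) as written (PbO(s) already on the product side): -51.9 kcal
(iii): not needed (Fe(s) appears nowhere else).
+80.7 = (-51.9) − 2·x
x = (+80.7 − (-51.9)) / (-2) = -66.3 kcal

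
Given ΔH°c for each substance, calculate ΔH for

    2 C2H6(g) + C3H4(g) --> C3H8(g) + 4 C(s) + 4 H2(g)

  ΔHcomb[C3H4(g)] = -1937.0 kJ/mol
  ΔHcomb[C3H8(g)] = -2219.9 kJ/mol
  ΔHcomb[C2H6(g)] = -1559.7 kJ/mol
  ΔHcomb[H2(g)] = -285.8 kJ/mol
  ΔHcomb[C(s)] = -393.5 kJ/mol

Using ΔH = Σ nΔHc°(reactants) − Σ nΔHc°(products):
= [2·(-1559.7) + 1·(-1937.0)] − [1·(-2219.9) + 4·(-393.5) + 4·(-285.8)]
= -119.3 kJ/mol

ΔH = -119.3 kJ/mol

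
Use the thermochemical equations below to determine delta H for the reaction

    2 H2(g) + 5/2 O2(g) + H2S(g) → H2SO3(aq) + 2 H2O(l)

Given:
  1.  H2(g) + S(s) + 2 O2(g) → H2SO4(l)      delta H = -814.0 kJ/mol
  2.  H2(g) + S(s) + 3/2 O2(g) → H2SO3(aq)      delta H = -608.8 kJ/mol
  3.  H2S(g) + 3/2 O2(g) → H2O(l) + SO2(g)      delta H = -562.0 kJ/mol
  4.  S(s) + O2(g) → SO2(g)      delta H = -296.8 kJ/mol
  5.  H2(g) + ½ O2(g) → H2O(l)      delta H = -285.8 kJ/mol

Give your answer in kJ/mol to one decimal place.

delta H = -1159.8 kJ/mol

eq. 1: not needed (H2SO4(l) appears nowhere else).
eq. 2 as written (H2SO3(aq) already on the product side): -608.8 kJ/mol
eq. 3 as written (H2S(g) already on the reactant side): -562.0 kJ/mol
eq. 4 reversed: +296.8 kJ/mol
eq. 5 as written: -285.8 kJ/mol
Since enthalpy is a state function, delta H = (-608.8) + (-562.0) + (+296.8) + (-285.8) = -1159.8 kJ/mol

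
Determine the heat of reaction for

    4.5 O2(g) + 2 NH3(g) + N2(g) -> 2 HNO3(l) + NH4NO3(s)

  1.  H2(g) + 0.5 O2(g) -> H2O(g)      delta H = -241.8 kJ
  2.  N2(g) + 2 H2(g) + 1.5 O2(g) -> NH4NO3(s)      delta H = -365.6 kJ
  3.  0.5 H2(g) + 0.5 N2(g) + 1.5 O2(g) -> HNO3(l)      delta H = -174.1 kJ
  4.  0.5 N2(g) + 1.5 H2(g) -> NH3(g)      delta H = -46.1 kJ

eq. 1: not needed (H2O(g) appears nowhere else).
eq. 2 as written (NH4NO3(s) already on the product side): -365.6 kJ
eq. 3 × 2 (scale by 2 for the 2 HNO3(l)): (2)·(-174.1) = -348.2 kJ
eq. 4 reversed and × 2 (NH3(g) must end up as a reactant; scale by 2 for the 2 NH3(g)): (-2)·(-46.1) = +92.2 kJ
delta H = (1)·(-365.6) + (2)·(-174.1) + (-2)·(-46.1) = -621.6 kJ

delta H = -621.6 kJ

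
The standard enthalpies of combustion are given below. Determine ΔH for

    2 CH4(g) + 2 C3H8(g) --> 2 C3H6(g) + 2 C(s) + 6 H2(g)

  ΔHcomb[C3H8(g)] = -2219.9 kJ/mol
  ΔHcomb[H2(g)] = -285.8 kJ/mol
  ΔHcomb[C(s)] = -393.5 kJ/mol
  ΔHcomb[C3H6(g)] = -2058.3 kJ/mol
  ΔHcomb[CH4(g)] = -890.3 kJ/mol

Using ΔH = Σ nΔHc°(reactants) − Σ nΔHc°(products):
= [2·(-890.3) + 2·(-2219.9)] − [2·(-2058.3) + 2·(-393.5) + 6·(-285.8)]
= 398.0 kJ/mol

ΔH = 398.0 kJ/mol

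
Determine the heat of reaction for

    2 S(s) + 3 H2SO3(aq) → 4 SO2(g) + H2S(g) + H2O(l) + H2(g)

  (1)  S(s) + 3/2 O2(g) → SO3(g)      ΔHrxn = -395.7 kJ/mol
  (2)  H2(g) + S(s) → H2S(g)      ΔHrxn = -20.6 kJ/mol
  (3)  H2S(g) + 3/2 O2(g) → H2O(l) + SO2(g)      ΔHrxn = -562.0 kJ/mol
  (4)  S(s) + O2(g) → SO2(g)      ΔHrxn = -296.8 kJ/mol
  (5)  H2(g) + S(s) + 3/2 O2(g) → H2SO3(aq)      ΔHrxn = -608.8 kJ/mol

(1): not needed (SO3(g) appears nowhere else).
(2) × 2: (2)·(-20.6) = -41.2 kJ/mol
(3) as written (H2O(l) already on the product side): -562.0 kJ/mol
(4) × 3: (3)·(-296.8) = -890.4 kJ/mol
(5) reversed and × 3 (reverse to put H2SO3(aq) on the reactant side; ×3 to match 3 H2SO3(aq) in the target): (-3)·(-608.8) = +1826.4 kJ/mol
By Hess's law, ΔHrxn = (2)·(-20.6) + (1)·(-562.0) + (3)·(-296.8) + (-3)·(-608.8) = 332.8 kJ/mol

ΔHrxn = 332.8 kJ/mol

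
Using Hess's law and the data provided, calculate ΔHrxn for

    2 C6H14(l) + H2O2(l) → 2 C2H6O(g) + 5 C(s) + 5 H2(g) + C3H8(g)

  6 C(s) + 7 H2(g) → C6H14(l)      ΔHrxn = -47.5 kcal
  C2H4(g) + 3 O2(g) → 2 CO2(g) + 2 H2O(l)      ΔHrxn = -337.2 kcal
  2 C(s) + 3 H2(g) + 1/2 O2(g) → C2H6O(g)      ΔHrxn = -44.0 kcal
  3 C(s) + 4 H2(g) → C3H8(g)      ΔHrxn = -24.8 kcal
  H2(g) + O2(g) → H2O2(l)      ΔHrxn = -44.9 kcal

equation 1 reversed and × 2: (-2)·(-47.5) = +95.0 kcal
equation 2: not needed.
equation 3 × 2: (2)·(-44.0) = -88.0 kcal
equation 4 as written: -24.8 kcal
equation 5 reversed: +44.9 kcal
ΔHrxn = (-2)·(-47.5) + (2)·(-44.0) + (1)·(-24.8) + (-1)·(-44.9) = 27.1 kcal

ΔHrxn = 27.1 kcal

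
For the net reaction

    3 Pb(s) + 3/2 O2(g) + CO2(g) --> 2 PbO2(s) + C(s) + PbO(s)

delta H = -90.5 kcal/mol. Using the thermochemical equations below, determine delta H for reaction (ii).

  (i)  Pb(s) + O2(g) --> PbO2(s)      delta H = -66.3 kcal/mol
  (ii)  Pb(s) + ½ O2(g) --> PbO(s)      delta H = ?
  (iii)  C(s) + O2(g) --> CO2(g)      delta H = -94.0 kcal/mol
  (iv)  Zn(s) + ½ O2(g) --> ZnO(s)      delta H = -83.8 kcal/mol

(i) × 2: (2)·(-66.3) = -132.6 kcal/mol
(ii) as written: contributes x
(iii) reversed: +94.0 kcal/mol
(iv): not needed.
-90.5 = (-132.6) + (+94.0) + x
x = (-90.5 − (-38.6)) / (1) = -51.9 kcal/mol

delta H = -51.9 kcal/mol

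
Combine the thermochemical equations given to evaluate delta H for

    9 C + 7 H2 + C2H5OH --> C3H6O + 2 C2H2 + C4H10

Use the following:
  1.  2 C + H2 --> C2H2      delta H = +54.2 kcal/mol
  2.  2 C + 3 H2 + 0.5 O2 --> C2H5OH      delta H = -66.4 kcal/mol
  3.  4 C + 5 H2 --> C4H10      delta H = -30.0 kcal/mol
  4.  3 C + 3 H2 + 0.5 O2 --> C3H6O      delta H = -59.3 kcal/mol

delta H = 85.5 kcal/mol

eq. 1 × 2 (×2 to match 2 C2H2 in the target): (2)·(+54.2) = +108.4 kcal/mol
eq. 2 reversed (reverse to put C2H5OH on the reactant side): +66.4 kcal/mol
eq. 3 as written (C4H10 already on the product side): -30.0 kcal/mol
eq. 4 as written (C3H6O already on the product side): -59.3 kcal/mol
Summing the manipulated equations, delta H = (+108.4) + (+66.4) + (-30.0) + (-59.3) = 85.5 kcal/mol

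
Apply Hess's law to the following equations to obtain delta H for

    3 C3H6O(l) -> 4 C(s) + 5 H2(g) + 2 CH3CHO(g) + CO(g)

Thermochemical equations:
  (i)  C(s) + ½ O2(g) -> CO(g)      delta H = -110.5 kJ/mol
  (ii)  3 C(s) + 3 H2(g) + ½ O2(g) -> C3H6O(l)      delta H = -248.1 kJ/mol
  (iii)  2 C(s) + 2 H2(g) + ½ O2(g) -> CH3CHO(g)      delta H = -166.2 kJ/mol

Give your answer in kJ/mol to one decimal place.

delta H = 301.4 kJ/mol

(i) as written (CO(g) already on the product side): -110.5 kJ/mol
(ii) reversed and × 3 (C3H6O(l) must end up as a reactant; scale by 3 for the 3 C3H6O(l)): (-3)·(-248.1) = +744.3 kJ/mol
(iii) × 2 (×2 to match 2 CH3CHO(g) in the target): (2)·(-166.2) = -332.4 kJ/mol
delta H = (-110.5) + (+744.3) + (-332.4) = 301.4 kJ/mol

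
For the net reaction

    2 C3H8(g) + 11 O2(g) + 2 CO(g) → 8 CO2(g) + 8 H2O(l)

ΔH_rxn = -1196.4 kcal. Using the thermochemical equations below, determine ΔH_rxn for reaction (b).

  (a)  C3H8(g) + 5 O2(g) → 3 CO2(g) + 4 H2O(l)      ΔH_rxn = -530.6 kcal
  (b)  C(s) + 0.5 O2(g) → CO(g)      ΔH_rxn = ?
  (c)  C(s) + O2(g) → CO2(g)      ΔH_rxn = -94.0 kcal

(a) × 2: (2)·(-530.6) = -1061.2 kcal
(b) reversed and × 2: contributes −2·x
(c) × 2: (2)·(-94.0) = -188.0 kcal
-1196.4 = (-1061.2) + (-188.0) − 2·x
x = (-1196.4 − (-1249.2)) / (-2) = -26.4 kcal

ΔH_rxn = -26.4 kcal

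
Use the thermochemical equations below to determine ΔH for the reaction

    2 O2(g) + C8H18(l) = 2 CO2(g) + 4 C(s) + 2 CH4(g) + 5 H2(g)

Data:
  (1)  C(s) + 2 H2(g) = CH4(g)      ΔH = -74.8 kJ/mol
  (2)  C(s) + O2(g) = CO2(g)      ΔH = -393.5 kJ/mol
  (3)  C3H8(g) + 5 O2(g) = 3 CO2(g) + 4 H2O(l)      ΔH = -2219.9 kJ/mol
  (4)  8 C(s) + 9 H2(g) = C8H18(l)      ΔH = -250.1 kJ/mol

ΔH = -686.5 kJ/mol

(1) × 2 (×2 to match 2 CH4(g) in the target): (2)·(-74.8) = -149.6 kJ/mol
(2) × 2: (2)·(-393.5) = -787.0 kJ/mol
(3): not needed (H2O(l) appears nowhere else).
(4) reversed (reverse to put C8H18(l) on the reactant side): +250.1 kJ/mol
ΔH = (2)·(-74.8) + (2)·(-393.5) + (-1)·(-250.1) = -686.5 kJ/mol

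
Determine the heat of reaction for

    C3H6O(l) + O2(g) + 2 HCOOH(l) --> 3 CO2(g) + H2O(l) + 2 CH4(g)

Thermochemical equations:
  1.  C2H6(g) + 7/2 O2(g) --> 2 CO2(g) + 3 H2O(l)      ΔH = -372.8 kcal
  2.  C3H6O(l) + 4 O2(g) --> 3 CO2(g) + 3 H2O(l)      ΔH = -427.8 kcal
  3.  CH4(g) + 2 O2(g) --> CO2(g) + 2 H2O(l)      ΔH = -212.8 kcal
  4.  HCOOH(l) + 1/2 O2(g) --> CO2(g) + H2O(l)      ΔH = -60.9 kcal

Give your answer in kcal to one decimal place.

eq. 1: not needed (C2H6(g) appears nowhere else).
eq. 2 as written (C3H6O(l) already on the reactant side): -427.8 kcal
eq. 3 reversed and × 2 (CH4(g) must end up as a product; ×2 to match 2 CH4(g) in the target): (-2)·(-212.8) = +425.6 kcal
eq. 4 × 2 (×2 to match 2 HCOOH(l) in the target): (2)·(-60.9) = -121.8 kcal
Combining the equations, ΔH = (-427.8) + (+425.6) + (-121.8) = -124.0 kcal

ΔH = -124.0 kcal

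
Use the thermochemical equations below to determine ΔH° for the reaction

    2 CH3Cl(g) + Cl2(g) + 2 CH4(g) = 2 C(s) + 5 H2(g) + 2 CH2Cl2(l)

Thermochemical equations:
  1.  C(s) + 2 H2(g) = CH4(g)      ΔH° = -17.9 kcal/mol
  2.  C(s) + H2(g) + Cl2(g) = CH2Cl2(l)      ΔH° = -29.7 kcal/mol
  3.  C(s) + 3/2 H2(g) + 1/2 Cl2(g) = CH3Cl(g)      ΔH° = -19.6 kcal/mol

eq. 1 reversed and × 2 (reverse to put CH4(g) on the reactant side; scale by 2 for the 2 CH4(g)): (-2)·(-17.9) = +35.8 kcal/mol
eq. 2 × 2 (scale by 2 for the 2 CH2Cl2(l)): (2)·(-29.7) = -59.4 kcal/mol
eq. 3 reversed and × 2 (reverse to put CH3Cl(g) on the reactant side; ×2 to match 2 CH3Cl(g) in the target): (-2)·(-19.6) = +39.2 kcal/mol
ΔH° = (+35.8) + (-59.4) + (+39.2) = 15.6 kcal/mol

ΔH° = 15.6 kcal/mol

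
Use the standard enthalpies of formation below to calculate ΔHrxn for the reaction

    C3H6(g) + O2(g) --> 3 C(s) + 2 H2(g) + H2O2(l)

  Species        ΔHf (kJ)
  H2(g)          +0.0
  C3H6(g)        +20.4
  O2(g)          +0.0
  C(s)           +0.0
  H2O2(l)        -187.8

ΔH°rxn = Σ nΔHf°(products) − Σ nΔHf°(reactants).
Products: 3·(+0.0) + 2·(+0.0) + 1·(-187.8) = -187.8
Reactants: 1·(+20.4) + 1·(+0.0) = +20.4
ΔHrxn = (-187.8) − (+20.4) = -208.2 kJ

ΔHrxn = -208.2 kJ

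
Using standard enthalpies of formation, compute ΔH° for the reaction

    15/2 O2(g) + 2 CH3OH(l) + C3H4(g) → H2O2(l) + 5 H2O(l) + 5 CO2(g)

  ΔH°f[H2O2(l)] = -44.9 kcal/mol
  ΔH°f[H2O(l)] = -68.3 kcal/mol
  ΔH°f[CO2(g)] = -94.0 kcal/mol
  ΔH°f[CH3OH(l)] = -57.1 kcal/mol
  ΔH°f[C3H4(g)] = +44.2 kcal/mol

ΔH° = -786.4 kcal/mol

Products: 1·(-44.9) + 5·(-68.3) + 5·(-94.0) = -856.4
Reactants: 15/2·(+0.0) + 2·(-57.1) + 1·(+44.2) = -70.0
ΔH° = (-856.4) − (-70.0) = -786.4 kcal/mol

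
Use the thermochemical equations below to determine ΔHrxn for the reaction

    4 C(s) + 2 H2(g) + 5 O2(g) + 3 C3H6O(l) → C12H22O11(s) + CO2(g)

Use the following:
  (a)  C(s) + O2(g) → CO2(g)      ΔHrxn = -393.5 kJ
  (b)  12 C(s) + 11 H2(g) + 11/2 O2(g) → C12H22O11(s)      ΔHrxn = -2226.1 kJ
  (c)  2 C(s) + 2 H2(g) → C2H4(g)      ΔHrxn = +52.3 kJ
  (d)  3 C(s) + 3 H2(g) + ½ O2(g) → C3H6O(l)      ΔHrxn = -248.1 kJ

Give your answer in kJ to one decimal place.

(a) as written: -393.5 kJ
(b) as written: -2226.1 kJ
(c): not needed.
(d) reversed and × 3: (-3)·(-248.1) = +744.3 kJ
Since enthalpy is a state function, ΔHrxn = (1)·(-393.5) + (1)·(-2226.1) + (-3)·(-248.1) = -1875.3 kJ

ΔHrxn = -1875.3 kJ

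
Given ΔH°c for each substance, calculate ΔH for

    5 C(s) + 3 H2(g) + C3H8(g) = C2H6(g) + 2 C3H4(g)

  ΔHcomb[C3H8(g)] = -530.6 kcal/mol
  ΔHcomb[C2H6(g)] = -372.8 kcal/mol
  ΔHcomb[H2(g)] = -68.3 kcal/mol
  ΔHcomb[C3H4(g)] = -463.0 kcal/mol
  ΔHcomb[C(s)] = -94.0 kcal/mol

ΔH = 93.3 kcal/mol

With combustion enthalpies, reactants minus products:
= [5·(-94.0) + 3·(-68.3) + 1·(-530.6)] − [1·(-372.8) + 2·(-463.0)]
= 93.3 kcal/mol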